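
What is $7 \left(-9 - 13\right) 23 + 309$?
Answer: $-3233$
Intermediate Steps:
$7 \left(-9 - 13\right) 23 + 309 = 7 \left(-22\right) 23 + 309 = \left(-154\right) 23 + 309 = -3542 + 309 = -3233$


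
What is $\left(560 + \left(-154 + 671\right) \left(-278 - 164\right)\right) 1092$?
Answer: $-248925768$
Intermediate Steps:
$\left(560 + \left(-154 + 671\right) \left(-278 - 164\right)\right) 1092 = \left(560 + 517 \left(-278 + \left(-363 + 199\right)\right)\right) 1092 = \left(560 + 517 \left(-278 - 164\right)\right) 1092 = \left(560 + 517 \left(-442\right)\right) 1092 = \left(560 - 228514\right) 1092 = \left(-227954\right) 1092 = -248925768$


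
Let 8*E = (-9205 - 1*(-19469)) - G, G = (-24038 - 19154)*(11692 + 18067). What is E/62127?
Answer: 17852236/6903 ≈ 2586.2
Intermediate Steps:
G = -1285350728 (G = -43192*29759 = -1285350728)
E = 160670124 (E = ((-9205 - 1*(-19469)) - 1*(-1285350728))/8 = ((-9205 + 19469) + 1285350728)/8 = (10264 + 1285350728)/8 = (⅛)*1285360992 = 160670124)
E/62127 = 160670124/62127 = 160670124*(1/62127) = 17852236/6903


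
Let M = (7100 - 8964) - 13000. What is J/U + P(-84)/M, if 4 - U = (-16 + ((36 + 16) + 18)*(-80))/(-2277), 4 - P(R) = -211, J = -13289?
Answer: -128800491/14864 ≈ -8665.3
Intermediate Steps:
P(R) = 215 (P(R) = 4 - 1*(-211) = 4 + 211 = 215)
M = -14864 (M = -1864 - 13000 = -14864)
U = 388/253 (U = 4 - (-16 + ((36 + 16) + 18)*(-80))/(-2277) = 4 - (-16 + (52 + 18)*(-80))*(-1)/2277 = 4 - (-16 + 70*(-80))*(-1)/2277 = 4 - (-16 - 5600)*(-1)/2277 = 4 - (-5616)*(-1)/2277 = 4 - 1*624/253 = 4 - 624/253 = 388/253 ≈ 1.5336)
J/U + P(-84)/M = -13289/388/253 + 215/(-14864) = -13289*253/388 + 215*(-1/14864) = -34661/4 - 215/14864 = -128800491/14864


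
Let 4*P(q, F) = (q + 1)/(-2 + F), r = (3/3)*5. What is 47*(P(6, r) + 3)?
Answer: 2021/12 ≈ 168.42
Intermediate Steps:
r = 5 (r = (3*(1/3))*5 = 1*5 = 5)
P(q, F) = (1 + q)/(4*(-2 + F)) (P(q, F) = ((q + 1)/(-2 + F))/4 = ((1 + q)/(-2 + F))/4 = (1 + q)/(4*(-2 + F)))
47*(P(6, r) + 3) = 47*((1 + 6)/(4*(-2 + 5)) + 3) = 47*((1/4)*7/3 + 3) = 47*((1/4)*(1/3)*7 + 3) = 47*(7/12 + 3) = 47*(43/12) = 2021/12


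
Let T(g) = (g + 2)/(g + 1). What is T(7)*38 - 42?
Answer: 3/4 ≈ 0.75000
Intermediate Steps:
T(g) = (2 + g)/(1 + g)
T(7)*38 - 42 = ((2 + 7)/(1 + 7))*38 - 42 = (9/8)*38 - 42 = 171/4 - 42 = 3/4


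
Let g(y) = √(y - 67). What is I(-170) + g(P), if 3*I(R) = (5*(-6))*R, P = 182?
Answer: 1700 + √115 ≈ 1710.7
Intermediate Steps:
g(y) = √(-67 + y)
I(R) = -10*R (I(R) = ((5*(-6))*R)/3 = (-30*R)/3 = -10*R)
I(-170) + g(P) = -10*(-170) + √(-67 + 182) = 1700 + √115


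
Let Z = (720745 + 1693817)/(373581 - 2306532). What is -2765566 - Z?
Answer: -1781900383568/644317 ≈ -2.7656e+6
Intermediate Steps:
Z = -804854/644317 (Z = 2414562/(-1932951) = 2414562*(-1/1932951) = -804854/644317 ≈ -1.2492)
-2765566 - Z = -2765566 - 1*(-804854/644317) = -2765566 + 804854/644317 = -1781900383568/644317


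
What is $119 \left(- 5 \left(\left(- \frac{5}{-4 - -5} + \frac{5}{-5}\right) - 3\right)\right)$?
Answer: $5355$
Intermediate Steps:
$119 \left(- 5 \left(\left(- \frac{5}{-4 - -5} + \frac{5}{-5}\right) - 3\right)\right) = 119 \left(- 5 \left(\left(- \frac{5}{-4 + 5} + 5 \left(- \frac{1}{5}\right)\right) - 3\right)\right) = 119 \left(- 5 \left(\left(- \frac{5}{1} - 1\right) - 3\right)\right) = 119 \left(- 5 \left(\left(\left(-5\right) 1 - 1\right) - 3\right)\right) = 119 \left(- 5 \left(\left(-5 - 1\right) - 3\right)\right) = 119 \left(- 5 \left(-6 - 3\right)\right) = 119 \left(\left(-5\right) \left(-9\right)\right) = 119 \cdot 45 = 5355$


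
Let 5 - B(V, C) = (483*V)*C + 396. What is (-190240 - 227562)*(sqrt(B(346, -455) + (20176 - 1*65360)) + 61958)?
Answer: -25886176316 - 417802*sqrt(75993115) ≈ -2.9528e+10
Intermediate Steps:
B(V, C) = -391 - 483*C*V (B(V, C) = 5 - ((483*V)*C + 396) = 5 - (483*C*V + 396) = 5 - (396 + 483*C*V) = 5 + (-396 - 483*C*V) = -391 - 483*C*V)
(-190240 - 227562)*(sqrt(B(346, -455) + (20176 - 1*65360)) + 61958) = (-190240 - 227562)*(sqrt((-391 - 483*(-455)*346) + (20176 - 1*65360)) + 61958) = -417802*(sqrt((-391 + 76038690) + (20176 - 65360)) + 61958) = -417802*(sqrt(76038299 - 45184) + 61958) = -417802*(sqrt(75993115) + 61958) = -417802*(61958 + sqrt(75993115)) = -25886176316 - 417802*sqrt(75993115)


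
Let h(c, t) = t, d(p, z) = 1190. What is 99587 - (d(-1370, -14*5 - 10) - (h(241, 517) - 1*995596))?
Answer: -896682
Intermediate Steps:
99587 - (d(-1370, -14*5 - 10) - (h(241, 517) - 1*995596)) = 99587 - (1190 - (517 - 1*995596)) = 99587 - (1190 - (517 - 995596)) = 99587 - (1190 - 1*(-995079)) = 99587 - (1190 + 995079) = 99587 - 1*996269 = 99587 - 996269 = -896682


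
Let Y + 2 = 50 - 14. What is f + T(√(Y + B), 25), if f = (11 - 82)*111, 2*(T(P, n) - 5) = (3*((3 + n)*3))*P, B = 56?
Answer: -7876 + 378*√10 ≈ -6680.7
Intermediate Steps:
Y = 34 (Y = -2 + (50 - 14) = -2 + 36 = 34)
T(P, n) = 5 + P*(27 + 9*n)/2 (T(P, n) = 5 + ((3*((3 + n)*3))*P)/2 = 5 + ((3*(9 + 3*n))*P)/2 = 5 + ((27 + 9*n)*P)/2 = 5 + (P*(27 + 9*n))/2 = 5 + P*(27 + 9*n)/2)
f = -7881 (f = -71*111 = -7881)
f + T(√(Y + B), 25) = -7881 + (5 + 27*√(34 + 56)/2 + (9/2)*√(34 + 56)*25) = -7881 + (5 + 27*√90/2 + (9/2)*√90*25) = -7881 + (5 + 27*(3*√10)/2 + (9/2)*(3*√10)*25) = -7881 + (5 + 81*√10/2 + 675*√10/2) = -7881 + (5 + 378*√10) = -7876 + 378*√10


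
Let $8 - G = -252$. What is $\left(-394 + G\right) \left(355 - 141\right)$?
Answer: $-28676$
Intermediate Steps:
$G = 260$ ($G = 8 - -252 = 8 + 252 = 260$)
$\left(-394 + G\right) \left(355 - 141\right) = \left(-394 + 260\right) \left(355 - 141\right) = \left(-134\right) 214 = -28676$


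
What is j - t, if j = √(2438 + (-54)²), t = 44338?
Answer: -44338 + √5354 ≈ -44265.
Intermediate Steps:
j = √5354 (j = √(2438 + 2916) = √5354 ≈ 73.171)
j - t = √5354 - 1*44338 = √5354 - 44338 = -44338 + √5354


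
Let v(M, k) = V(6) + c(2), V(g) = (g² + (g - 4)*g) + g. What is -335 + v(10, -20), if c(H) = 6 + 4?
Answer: -271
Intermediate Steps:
c(H) = 10
V(g) = g + g² + g*(-4 + g) (V(g) = (g² + (-4 + g)*g) + g = (g² + g*(-4 + g)) + g = g + g² + g*(-4 + g))
v(M, k) = 64 (v(M, k) = 6*(-3 + 2*6) + 10 = 6*(-3 + 12) + 10 = 6*9 + 10 = 54 + 10 = 64)
-335 + v(10, -20) = -335 + 64 = -271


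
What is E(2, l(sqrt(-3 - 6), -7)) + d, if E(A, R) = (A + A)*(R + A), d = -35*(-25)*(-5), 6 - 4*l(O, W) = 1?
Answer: -4362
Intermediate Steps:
l(O, W) = 5/4 (l(O, W) = 3/2 - 1/4*1 = 3/2 - 1/4 = 5/4)
d = -4375 (d = 875*(-5) = -4375)
E(A, R) = 2*A*(A + R) (E(A, R) = (2*A)*(A + R) = 2*A*(A + R))
E(2, l(sqrt(-3 - 6), -7)) + d = 2*2*(2 + 5/4) - 4375 = 2*2*(13/4) - 4375 = 13 - 4375 = -4362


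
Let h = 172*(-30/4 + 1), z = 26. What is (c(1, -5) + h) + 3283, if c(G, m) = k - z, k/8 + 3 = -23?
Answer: 1931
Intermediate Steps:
k = -208 (k = -24 + 8*(-23) = -24 - 184 = -208)
c(G, m) = -234 (c(G, m) = -208 - 1*26 = -208 - 26 = -234)
h = -1118 (h = 172*(-30/4 + 1) = 172*(-5*3/2 + 1) = 172*(-15/2 + 1) = 172*(-13/2) = -1118)
(c(1, -5) + h) + 3283 = (-234 - 1118) + 3283 = -1352 + 3283 = 1931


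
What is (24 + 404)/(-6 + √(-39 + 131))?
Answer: 321/7 + 107*√23/7 ≈ 119.16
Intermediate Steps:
(24 + 404)/(-6 + √(-39 + 131)) = 428/(-6 + √92) = 428/(-6 + 2*√23)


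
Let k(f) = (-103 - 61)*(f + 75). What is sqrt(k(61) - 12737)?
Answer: I*sqrt(35041) ≈ 187.19*I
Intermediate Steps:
k(f) = -12300 - 164*f (k(f) = -164*(75 + f) = -12300 - 164*f)
sqrt(k(61) - 12737) = sqrt((-12300 - 164*61) - 12737) = sqrt((-12300 - 10004) - 12737) = sqrt(-22304 - 12737) = sqrt(-35041) = I*sqrt(35041)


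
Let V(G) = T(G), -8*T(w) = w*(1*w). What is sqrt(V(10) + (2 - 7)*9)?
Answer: I*sqrt(230)/2 ≈ 7.5829*I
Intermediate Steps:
T(w) = -w**2/8 (T(w) = -w*1*w/8 = -w*w/8 = -w**2/8)
V(G) = -G**2/8
sqrt(V(10) + (2 - 7)*9) = sqrt(-1/8*10**2 + (2 - 7)*9) = sqrt(-1/8*100 - 5*9) = sqrt(-25/2 - 45) = sqrt(-115/2) = I*sqrt(230)/2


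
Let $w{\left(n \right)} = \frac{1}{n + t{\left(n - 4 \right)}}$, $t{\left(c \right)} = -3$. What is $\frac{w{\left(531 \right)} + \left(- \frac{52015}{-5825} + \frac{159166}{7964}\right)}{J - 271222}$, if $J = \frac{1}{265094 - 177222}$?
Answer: $- \frac{17681743605908}{165841747545186735} \approx -0.00010662$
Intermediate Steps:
$J = \frac{1}{87872} \approx 1.138 \cdot 10^{-5}$
$w{\left(n \right)} = \frac{1}{-3 + n}$ ($w{\left(n \right)} = \frac{1}{n - 3} = \frac{1}{-3 + n}$)
$\frac{w{\left(531 \right)} + \left(- \frac{52015}{-5825} + \frac{159166}{7964}\right)}{J - 271222} = \frac{\frac{1}{-3 + 531} + \left(- \frac{52015}{-5825} + \frac{159166}{7964}\right)}{\frac{1}{87872} - 271222} = \frac{\frac{1}{528} + \left(\left(-52015\right) \left(- \frac{1}{5825}\right) + 159166 \cdot \frac{1}{7964}\right)}{- \frac{23832819583}{87872}} = \left(\frac{1}{528} + \left(\frac{10403}{1165} + \frac{79583}{3982}\right)\right) \left(- \frac{87872}{23832819583}\right) = \left(\frac{1}{528} + \frac{134138941}{4639030}\right) \left(- \frac{87872}{23832819583}\right) = \frac{3219545449}{111336720} \left(- \frac{87872}{23832819583}\right) = - \frac{17681743605908}{165841747545186735}$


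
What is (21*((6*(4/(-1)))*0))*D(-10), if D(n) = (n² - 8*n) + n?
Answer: 0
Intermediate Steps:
D(n) = n² - 7*n
(21*((6*(4/(-1)))*0))*D(-10) = (21*((6*(4/(-1)))*0))*(-10*(-7 - 10)) = (21*((6*(4*(-1)))*0))*(-10*(-17)) = (21*((6*(-4))*0))*170 = (21*(-24*0))*170 = (21*0)*170 = 0*170 = 0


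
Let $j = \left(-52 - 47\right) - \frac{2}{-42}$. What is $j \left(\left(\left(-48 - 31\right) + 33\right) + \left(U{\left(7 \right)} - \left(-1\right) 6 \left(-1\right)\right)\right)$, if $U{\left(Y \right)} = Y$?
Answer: $\frac{31170}{7} \approx 4452.9$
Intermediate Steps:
$j = - \frac{2078}{21}$ ($j = -99 - - \frac{1}{21} = -99 + \frac{1}{21} = - \frac{2078}{21} \approx -98.952$)
$j \left(\left(\left(-48 - 31\right) + 33\right) + \left(U{\left(7 \right)} - \left(-1\right) 6 \left(-1\right)\right)\right) = - \frac{2078 \left(\left(\left(-48 - 31\right) + 33\right) + \left(7 - \left(-1\right) 6 \left(-1\right)\right)\right)}{21} = - \frac{2078 \left(\left(-79 + 33\right) + \left(7 - \left(-6\right) \left(-1\right)\right)\right)}{21} = - \frac{2078 \left(-46 + \left(7 - 6\right)\right)}{21} = - \frac{2078 \left(-46 + 1\right)}{21} = \left(- \frac{2078}{21}\right) \left(-45\right) = \frac{31170}{7}$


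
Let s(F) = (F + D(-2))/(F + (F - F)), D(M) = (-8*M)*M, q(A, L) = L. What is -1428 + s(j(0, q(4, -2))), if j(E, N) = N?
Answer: -1411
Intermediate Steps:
D(M) = -8*M**2
s(F) = (-32 + F)/F (s(F) = (F - 8*(-2)**2)/(F + (F - F)) = (F - 8*4)/(F + 0) = (F - 32)/F = (-32 + F)/F)
-1428 + s(j(0, q(4, -2))) = -1428 + (-32 - 2)/(-2) = -1428 - 1/2*(-34) = -1428 + 17 = -1411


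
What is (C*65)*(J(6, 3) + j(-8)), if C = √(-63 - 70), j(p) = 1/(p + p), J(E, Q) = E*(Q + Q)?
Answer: 37375*I*√133/16 ≈ 26939.0*I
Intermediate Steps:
J(E, Q) = 2*E*Q (J(E, Q) = E*(2*Q) = 2*E*Q)
j(p) = 1/(2*p)
C = I*√133 (C = √(-133) = I*√133 ≈ 11.533*I)
(C*65)*(J(6, 3) + j(-8)) = ((I*√133)*65)*(2*6*3 + (½)/(-8)) = (65*I*√133)*(36 + (½)*(-⅛)) = (65*I*√133)*(36 - 1/16) = (65*I*√133)*(575/16) = 37375*I*√133/16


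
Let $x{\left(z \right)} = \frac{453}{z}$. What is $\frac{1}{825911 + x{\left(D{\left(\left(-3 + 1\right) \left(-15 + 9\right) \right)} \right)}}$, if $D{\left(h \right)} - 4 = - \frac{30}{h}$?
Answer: $\frac{1}{826213} \approx 1.2103 \cdot 10^{-6}$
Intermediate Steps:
$D{\left(h \right)} = 4 - \frac{30}{h}$
$\frac{1}{825911 + x{\left(D{\left(\left(-3 + 1\right) \left(-15 + 9\right) \right)} \right)}} = \frac{1}{825911 + \frac{453}{4 - \frac{30}{\left(-3 + 1\right) \left(-15 + 9\right)}}} = \frac{1}{825911 + \frac{453}{4 - \frac{30}{\left(-2\right) \left(-6\right)}}} = \frac{1}{825911 + \frac{453}{4 - \frac{30}{12}}} = \frac{1}{825911 + \frac{453}{4 - \frac{5}{2}}} = \frac{1}{825911 + \frac{453}{\frac{3}{2}}} = \frac{1}{825911 + 453 \cdot \frac{2}{3}} = \frac{1}{825911 + 302} = \frac{1}{826213}$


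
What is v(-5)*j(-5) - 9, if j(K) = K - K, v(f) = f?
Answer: -9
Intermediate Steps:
j(K) = 0
v(-5)*j(-5) - 9 = -5*0 - 9 = 0 - 9 = -9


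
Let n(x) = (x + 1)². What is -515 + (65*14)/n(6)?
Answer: -3475/7 ≈ -496.43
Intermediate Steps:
n(x) = (1 + x)²
-515 + (65*14)/n(6) = -515 + (65*14)/((1 + 6)²) = -515 + 910/7² = -515 + 910/49 = -515 + (1/49)*910 = -515 + 130/7 = -3475/7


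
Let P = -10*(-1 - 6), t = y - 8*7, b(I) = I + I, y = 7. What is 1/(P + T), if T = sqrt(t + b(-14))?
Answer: 10/711 - I*sqrt(77)/4977 ≈ 0.014065 - 0.0017631*I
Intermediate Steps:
b(I) = 2*I
t = -49 (t = 7 - 8*7 = 7 - 56 = -49)
P = 70 (P = -10*(-7) = 70)
T = I*sqrt(77) (T = sqrt(-49 + 2*(-14)) = sqrt(-49 - 28) = sqrt(-77) = I*sqrt(77) ≈ 8.775*I)
1/(P + T) = 1/(70 + I*sqrt(77))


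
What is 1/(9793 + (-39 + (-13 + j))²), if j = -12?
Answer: 1/13889 ≈ 7.1999e-5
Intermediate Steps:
1/(9793 + (-39 + (-13 + j))²) = 1/(9793 + (-39 + (-13 - 12))²) = 1/(9793 + (-39 - 25)²) = 1/(9793 + (-64)²) = 1/(9793 + 4096) = 1/13889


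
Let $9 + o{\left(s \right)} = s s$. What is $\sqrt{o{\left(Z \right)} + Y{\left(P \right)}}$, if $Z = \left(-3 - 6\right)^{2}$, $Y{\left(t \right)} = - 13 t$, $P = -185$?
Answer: $13 \sqrt{53} \approx 94.641$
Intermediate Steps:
$Z = 81$ ($Z = \left(-9\right)^{2} = 81$)
$o{\left(s \right)} = -9 + s^{2}$ ($o{\left(s \right)} = -9 + s s = -9 + s^{2}$)
$\sqrt{o{\left(Z \right)} + Y{\left(P \right)}} = \sqrt{\left(-9 + 81^{2}\right) - -2405} = \sqrt{\left(-9 + 6561\right) + 2405} = \sqrt{6552 + 2405} = \sqrt{8957} = 13 \sqrt{53}$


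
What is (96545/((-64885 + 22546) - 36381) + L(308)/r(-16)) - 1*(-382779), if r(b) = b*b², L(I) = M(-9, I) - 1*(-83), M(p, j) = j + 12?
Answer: 192846454975/503808 ≈ 3.8278e+5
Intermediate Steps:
M(p, j) = 12 + j
L(I) = 95 + I (L(I) = (12 + I) - 1*(-83) = (12 + I) + 83 = 95 + I)
r(b) = b³
(96545/((-64885 + 22546) - 36381) + L(308)/r(-16)) - 1*(-382779) = (96545/((-64885 + 22546) - 36381) + (95 + 308)/((-16)³)) - 1*(-382779) = (96545/(-42339 - 36381) + 403/(-4096)) + 382779 = (96545/(-78720) + 403*(-1/4096)) + 382779 = (96545*(-1/78720) - 403/4096) + 382779 = (-19309/15744 - 403/4096) + 382779 = -667457/503808 + 382779 = 192846454975/503808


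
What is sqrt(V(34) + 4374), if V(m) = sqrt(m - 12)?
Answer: sqrt(4374 + sqrt(22)) ≈ 66.172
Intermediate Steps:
V(m) = sqrt(-12 + m)
sqrt(V(34) + 4374) = sqrt(sqrt(-12 + 34) + 4374) = sqrt(sqrt(22) + 4374) = sqrt(4374 + sqrt(22))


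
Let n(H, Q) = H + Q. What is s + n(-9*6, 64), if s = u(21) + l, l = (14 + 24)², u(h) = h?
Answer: 1475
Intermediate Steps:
l = 1444 (l = 38² = 1444)
s = 1465 (s = 21 + 1444 = 1465)
s + n(-9*6, 64) = 1465 + (-9*6 + 64) = 1465 + (-54 + 64) = 1465 + 10 = 1475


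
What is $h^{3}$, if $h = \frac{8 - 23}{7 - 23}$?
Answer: $\frac{3375}{4096} \approx 0.82397$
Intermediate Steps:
$h = \frac{15}{16}$ ($h = \frac{8 - 23}{-16} = \left(-15\right) \left(- \frac{1}{16}\right) = \frac{15}{16} \approx 0.9375$)
$h^{3} = \left(\frac{15}{16}\right)^{3} = \frac{3375}{4096}$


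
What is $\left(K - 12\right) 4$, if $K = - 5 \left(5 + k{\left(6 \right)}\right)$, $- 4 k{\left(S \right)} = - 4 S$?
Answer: $-268$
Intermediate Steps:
$k{\left(S \right)} = S$ ($k{\left(S \right)} = - \frac{\left(-4\right) S}{4} = S$)
$K = -55$ ($K = - 5 \left(5 + 6\right) = \left(-5\right) 11 = -55$)
$\left(K - 12\right) 4 = \left(-55 - 12\right) 4 = \left(-67\right) 4 = -268$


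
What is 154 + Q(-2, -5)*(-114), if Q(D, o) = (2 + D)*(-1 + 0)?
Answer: 154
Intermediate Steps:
Q(D, o) = -2 - D (Q(D, o) = (2 + D)*(-1) = -2 - D)
154 + Q(-2, -5)*(-114) = 154 + (-2 - 1*(-2))*(-114) = 154 + (-2 + 2)*(-114) = 154 + 0*(-114) = 154 + 0 = 154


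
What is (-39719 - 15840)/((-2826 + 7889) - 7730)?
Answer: 7937/381 ≈ 20.832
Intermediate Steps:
(-39719 - 15840)/((-2826 + 7889) - 7730) = -55559/(5063 - 7730) = -55559/(-2667) = -55559*(-1/2667) = 7937/381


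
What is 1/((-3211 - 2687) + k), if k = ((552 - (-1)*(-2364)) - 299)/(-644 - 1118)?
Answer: -1762/10390165 ≈ -0.00016958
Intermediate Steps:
k = 2111/1762 (k = ((552 - 1*2364) - 299)/(-1762) = ((552 - 2364) - 299)*(-1/1762) = (-1812 - 299)*(-1/1762) = -2111*(-1/1762) = 2111/1762 ≈ 1.1981)
1/((-3211 - 2687) + k) = 1/((-3211 - 2687) + 2111/1762) = 1/(-5898 + 2111/1762) = 1/(-10390165/1762) = -1762/10390165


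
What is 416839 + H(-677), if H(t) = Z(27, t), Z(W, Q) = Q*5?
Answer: 413454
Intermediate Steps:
Z(W, Q) = 5*Q
H(t) = 5*t
416839 + H(-677) = 416839 + 5*(-677) = 416839 - 3385 = 413454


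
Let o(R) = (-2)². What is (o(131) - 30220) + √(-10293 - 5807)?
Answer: -30216 + 10*I*√161 ≈ -30216.0 + 126.89*I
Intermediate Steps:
o(R) = 4
(o(131) - 30220) + √(-10293 - 5807) = (4 - 30220) + √(-10293 - 5807) = -30216 + √(-16100) = -30216 + 10*I*√161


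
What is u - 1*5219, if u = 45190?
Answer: 39971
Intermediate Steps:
u - 1*5219 = 45190 - 1*5219 = 45190 - 5219 = 39971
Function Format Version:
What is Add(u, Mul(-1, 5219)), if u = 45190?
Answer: 39971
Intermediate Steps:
Add(u, Mul(-1, 5219)) = Add(45190, Mul(-1, 5219)) = Add(45190, -5219) = 39971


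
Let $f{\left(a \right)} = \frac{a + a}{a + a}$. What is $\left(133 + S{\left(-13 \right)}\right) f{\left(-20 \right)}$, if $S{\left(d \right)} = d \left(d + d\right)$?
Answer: $471$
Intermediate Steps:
$f{\left(a \right)} = 1$ ($f{\left(a \right)} = \frac{2 a}{2 a} = 2 a \frac{1}{2 a} = 1$)
$S{\left(d \right)} = 2 d^{2}$ ($S{\left(d \right)} = d 2 d = 2 d^{2}$)
$\left(133 + S{\left(-13 \right)}\right) f{\left(-20 \right)} = \left(133 + 2 \left(-13\right)^{2}\right) 1 = \left(133 + 2 \cdot 169\right) 1 = \left(133 + 338\right) 1 = 471 \cdot 1 = 471$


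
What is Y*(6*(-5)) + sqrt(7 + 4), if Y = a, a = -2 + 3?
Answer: -30 + sqrt(11) ≈ -26.683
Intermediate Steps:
a = 1
Y = 1
Y*(6*(-5)) + sqrt(7 + 4) = 1*(6*(-5)) + sqrt(7 + 4) = 1*(-30) + sqrt(11) = -30 + sqrt(11)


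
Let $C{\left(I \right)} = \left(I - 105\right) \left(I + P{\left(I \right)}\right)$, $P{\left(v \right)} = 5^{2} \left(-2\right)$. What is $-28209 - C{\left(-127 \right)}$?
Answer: $-69273$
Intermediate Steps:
$P{\left(v \right)} = -50$ ($P{\left(v \right)} = 25 \left(-2\right) = -50$)
$C{\left(I \right)} = \left(-105 + I\right) \left(-50 + I\right)$ ($C{\left(I \right)} = \left(I - 105\right) \left(I - 50\right) = \left(-105 + I\right) \left(-50 + I\right)$)
$-28209 - C{\left(-127 \right)} = -28209 - \left(5250 + \left(-127\right)^{2} - -19685\right) = -28209 - \left(5250 + 16129 + 19685\right) = -28209 - 41064 = -69273$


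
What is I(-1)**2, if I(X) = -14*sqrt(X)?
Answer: -196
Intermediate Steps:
I(-1)**2 = (-14*I)**2 = -196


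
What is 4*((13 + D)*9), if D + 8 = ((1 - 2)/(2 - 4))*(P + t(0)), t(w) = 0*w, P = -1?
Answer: 162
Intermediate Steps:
t(w) = 0
D = -17/2 (D = -8 + ((1 - 2)/(2 - 4))*(-1 + 0) = -8 - 1/(-2)*(-1) = -8 - 1*(-1/2)*(-1) = -8 + (1/2)*(-1) = -8 - 1/2 = -17/2 ≈ -8.5000)
4*((13 + D)*9) = 4*((13 - 17/2)*9) = 4*((9/2)*9) = 4*(81/2) = 162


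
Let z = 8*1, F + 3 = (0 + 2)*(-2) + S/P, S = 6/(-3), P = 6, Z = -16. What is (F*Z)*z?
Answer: 2816/3 ≈ 938.67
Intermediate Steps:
S = -2 (S = 6*(-⅓) = -2)
F = -22/3 (F = -3 + ((0 + 2)*(-2) - 2/6) = -3 + (2*(-2) - 2*⅙) = -3 + (-4 - ⅓) = -3 - 13/3 = -22/3 ≈ -7.3333)
z = 8
(F*Z)*z = -22/3*(-16)*8 = (352/3)*8 = 2816/3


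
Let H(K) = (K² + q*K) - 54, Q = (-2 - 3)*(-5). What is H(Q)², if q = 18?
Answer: 1042441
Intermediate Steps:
Q = 25 (Q = -5*(-5) = 25)
H(K) = -54 + K² + 18*K (H(K) = (K² + 18*K) - 54 = -54 + K² + 18*K)
H(Q)² = (-54 + 25² + 18*25)² = (-54 + 625 + 450)² = 1021² = 1042441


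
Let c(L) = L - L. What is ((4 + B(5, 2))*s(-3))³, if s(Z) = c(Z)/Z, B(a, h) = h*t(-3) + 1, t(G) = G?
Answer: 0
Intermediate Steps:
c(L) = 0
B(a, h) = 1 - 3*h (B(a, h) = h*(-3) + 1 = -3*h + 1 = 1 - 3*h)
s(Z) = 0 (s(Z) = 0/Z = 0)
((4 + B(5, 2))*s(-3))³ = ((4 + (1 - 3*2))*0)³ = ((4 + (1 - 6))*0)³ = ((4 - 5)*0)³ = (-1*0)³ = 0³ = 0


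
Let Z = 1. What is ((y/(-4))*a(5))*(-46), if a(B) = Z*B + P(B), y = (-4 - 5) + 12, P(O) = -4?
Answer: 69/2 ≈ 34.500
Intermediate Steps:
y = 3 (y = -9 + 12 = 3)
a(B) = -4 + B (a(B) = 1*B - 4 = B - 4 = -4 + B)
((y/(-4))*a(5))*(-46) = ((3/(-4))*(-4 + 5))*(-46) = ((3*(-¼))*1)*(-46) = -¾*1*(-46) = -¾*(-46) = 69/2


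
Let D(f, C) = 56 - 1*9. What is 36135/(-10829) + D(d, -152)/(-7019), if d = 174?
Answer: -254140528/76008751 ≈ -3.3436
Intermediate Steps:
D(f, C) = 47 (D(f, C) = 56 - 9 = 47)
36135/(-10829) + D(d, -152)/(-7019) = 36135/(-10829) + 47/(-7019) = 36135*(-1/10829) + 47*(-1/7019) = -36135/10829 - 47/7019 = -254140528/76008751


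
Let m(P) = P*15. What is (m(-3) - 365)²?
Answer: 168100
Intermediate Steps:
m(P) = 15*P
(m(-3) - 365)² = (15*(-3) - 365)² = (-45 - 365)² = (-410)² = 168100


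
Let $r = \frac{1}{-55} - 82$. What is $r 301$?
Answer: $- \frac{1357811}{55} \approx -24687.0$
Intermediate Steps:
$r = - \frac{4511}{55}$ ($r = - \frac{1}{55} - 82 = - \frac{4511}{55} \approx -82.018$)
$r 301 = \left(- \frac{4511}{55}\right) 301 = - \frac{1357811}{55}$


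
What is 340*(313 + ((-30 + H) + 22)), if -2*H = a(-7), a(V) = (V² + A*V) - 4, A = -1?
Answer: 94860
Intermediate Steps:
a(V) = -4 + V² - V (a(V) = (V² - V) - 4 = -4 + V² - V)
H = -26 (H = -(-4 + (-7)² - 1*(-7))/2 = -(-4 + 49 + 7)/2 = -½*52 = -26)
340*(313 + ((-30 + H) + 22)) = 340*(313 + ((-30 - 26) + 22)) = 340*(313 + (-56 + 22)) = 340*(313 - 34) = 340*279 = 94860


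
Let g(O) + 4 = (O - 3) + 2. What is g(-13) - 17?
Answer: -35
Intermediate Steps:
g(O) = -5 + O (g(O) = -4 + ((O - 3) + 2) = -4 + ((-3 + O) + 2) = -4 + (-1 + O) = -5 + O)
g(-13) - 17 = (-5 - 13) - 17 = -18 - 17 = -35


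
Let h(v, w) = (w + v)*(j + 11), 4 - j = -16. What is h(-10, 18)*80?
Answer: 19840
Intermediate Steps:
j = 20 (j = 4 - 1*(-16) = 4 + 16 = 20)
h(v, w) = 31*v + 31*w (h(v, w) = (w + v)*(20 + 11) = (v + w)*31 = 31*v + 31*w)
h(-10, 18)*80 = (31*(-10) + 31*18)*80 = (-310 + 558)*80 = 248*80 = 19840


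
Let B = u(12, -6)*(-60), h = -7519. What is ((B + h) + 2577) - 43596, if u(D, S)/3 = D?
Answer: -50698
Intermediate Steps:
u(D, S) = 3*D
B = -2160 (B = (3*12)*(-60) = 36*(-60) = -2160)
((B + h) + 2577) - 43596 = ((-2160 - 7519) + 2577) - 43596 = (-9679 + 2577) - 43596 = -7102 - 43596 = -50698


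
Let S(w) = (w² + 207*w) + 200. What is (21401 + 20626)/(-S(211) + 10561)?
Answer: -42027/77837 ≈ -0.53994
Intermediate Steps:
S(w) = 200 + w² + 207*w
(21401 + 20626)/(-S(211) + 10561) = (21401 + 20626)/(-(200 + 211² + 207*211) + 10561) = 42027/(-(200 + 44521 + 43677) + 10561) = 42027/(-1*88398 + 10561) = 42027/(-88398 + 10561) = 42027/(-77837) = 42027*(-1/77837) = -42027/77837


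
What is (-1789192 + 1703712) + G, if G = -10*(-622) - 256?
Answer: -79516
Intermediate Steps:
G = 5964 (G = 6220 - 256 = 5964)
(-1789192 + 1703712) + G = (-1789192 + 1703712) + 5964 = -85480 + 5964 = -79516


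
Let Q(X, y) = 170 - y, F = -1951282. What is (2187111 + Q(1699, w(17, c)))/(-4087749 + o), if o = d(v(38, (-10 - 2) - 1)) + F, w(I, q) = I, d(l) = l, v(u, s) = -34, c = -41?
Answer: -2187264/6039065 ≈ -0.36219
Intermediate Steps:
o = -1951316 (o = -34 - 1951282 = -1951316)
(2187111 + Q(1699, w(17, c)))/(-4087749 + o) = (2187111 + (170 - 1*17))/(-4087749 - 1951316) = (2187111 + (170 - 17))/(-6039065) = (2187111 + 153)*(-1/6039065) = 2187264*(-1/6039065) = -2187264/6039065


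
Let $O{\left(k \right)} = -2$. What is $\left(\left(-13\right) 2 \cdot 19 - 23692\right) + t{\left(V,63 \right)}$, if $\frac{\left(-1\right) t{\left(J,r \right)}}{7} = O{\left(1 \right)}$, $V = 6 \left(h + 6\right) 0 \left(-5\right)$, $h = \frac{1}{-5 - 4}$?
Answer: $-24172$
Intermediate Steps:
$h = - \frac{1}{9}$ ($h = \frac{1}{-9} = - \frac{1}{9} \approx -0.11111$)
$V = 0$ ($V = 6 \left(- \frac{1}{9} + 6\right) 0 \left(-5\right) = 6 \cdot \frac{53}{9} \cdot 0 \left(-5\right) = \frac{106}{3} \cdot 0 \left(-5\right) = 0 \left(-5\right) = 0$)
$t{\left(J,r \right)} = 14$ ($t{\left(J,r \right)} = \left(-7\right) \left(-2\right) = 14$)
$\left(\left(-13\right) 2 \cdot 19 - 23692\right) + t{\left(V,63 \right)} = \left(\left(-13\right) 2 \cdot 19 - 23692\right) + 14 = \left(\left(-26\right) 19 - 23692\right) + 14 = \left(-494 - 23692\right) + 14 = -24186 + 14 = -24172$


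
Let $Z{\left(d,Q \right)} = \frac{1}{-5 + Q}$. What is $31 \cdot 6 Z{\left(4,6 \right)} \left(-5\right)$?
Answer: $-930$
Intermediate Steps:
$31 \cdot 6 Z{\left(4,6 \right)} \left(-5\right) = 31 \frac{6}{-5 + 6} \left(-5\right) = 31 \cdot \frac{6}{1} \left(-5\right) = 31 \cdot 6 \cdot 1 \left(-5\right) = 31 \cdot 6 \left(-5\right) = 31 \left(-30\right) = -930$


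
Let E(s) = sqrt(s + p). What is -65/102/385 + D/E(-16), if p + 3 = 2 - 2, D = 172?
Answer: -13/7854 - 172*I*sqrt(19)/19 ≈ -0.0016552 - 39.46*I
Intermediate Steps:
p = -3 (p = -3 + (2 - 2) = -3 + 0 = -3)
E(s) = sqrt(-3 + s) (E(s) = sqrt(s - 3) = sqrt(-3 + s))
-65/102/385 + D/E(-16) = -65/102/385 + 172/(sqrt(-3 - 16)) = -65*1/102*(1/385) + 172/(sqrt(-19)) = -65/102*1/385 + 172/((I*sqrt(19))) = -13/7854 + 172*(-I*sqrt(19)/19) = -13/7854 - 172*I*sqrt(19)/19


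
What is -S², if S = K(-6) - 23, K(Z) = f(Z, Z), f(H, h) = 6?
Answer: -289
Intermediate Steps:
K(Z) = 6
S = -17 (S = 6 - 23 = -17)
-S² = -1*(-17)² = -1*289 = -289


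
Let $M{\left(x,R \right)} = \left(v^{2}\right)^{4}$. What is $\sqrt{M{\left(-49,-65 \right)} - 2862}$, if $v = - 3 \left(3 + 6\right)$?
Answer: $3 \sqrt{31381059291} \approx 5.3144 \cdot 10^{5}$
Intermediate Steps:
$v = -27$ ($v = \left(-3\right) 9 = -27$)
$M{\left(x,R \right)} = 282429536481$ ($M{\left(x,R \right)} = \left(\left(-27\right)^{2}\right)^{4} = 729^{4} = 282429536481$)
$\sqrt{M{\left(-49,-65 \right)} - 2862} = \sqrt{282429536481 - 2862} = \sqrt{282429533619} = 3 \sqrt{31381059291}$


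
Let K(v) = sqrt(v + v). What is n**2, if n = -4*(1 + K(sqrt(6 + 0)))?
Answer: 16*(1 + 2**(3/4)*3**(1/4))**2 ≈ 165.21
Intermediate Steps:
K(v) = sqrt(2)*sqrt(v) (K(v) = sqrt(2*v) = sqrt(2)*sqrt(v))
n = -4 - 4*2**(3/4)*3**(1/4) (n = -4*(1 + sqrt(2)*sqrt(sqrt(6 + 0))) = -4*(1 + sqrt(2)*sqrt(sqrt(6))) = -4*(1 + sqrt(2)*6**(1/4)) = -4*(1 + 2**(3/4)*3**(1/4)) = -4 - 4*2**(3/4)*3**(1/4) ≈ -12.853)
n**2 = (-4 - 4*2**(3/4)*3**(1/4))**2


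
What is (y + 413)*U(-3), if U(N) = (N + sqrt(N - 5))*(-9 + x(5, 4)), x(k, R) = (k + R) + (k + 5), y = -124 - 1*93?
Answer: -5880 + 3920*I*sqrt(2) ≈ -5880.0 + 5543.7*I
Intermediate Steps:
y = -217 (y = -124 - 93 = -217)
x(k, R) = 5 + R + 2*k (x(k, R) = (R + k) + (5 + k) = 5 + R + 2*k)
U(N) = 10*N + 10*sqrt(-5 + N) (U(N) = (N + sqrt(N - 5))*(-9 + (5 + 4 + 2*5)) = (N + sqrt(-5 + N))*(-9 + (5 + 4 + 10)) = (N + sqrt(-5 + N))*(-9 + 19) = (N + sqrt(-5 + N))*10 = 10*N + 10*sqrt(-5 + N))
(y + 413)*U(-3) = (-217 + 413)*(10*(-3) + 10*sqrt(-5 - 3)) = 196*(-30 + 10*sqrt(-8)) = 196*(-30 + 10*(2*I*sqrt(2))) = 196*(-30 + 20*I*sqrt(2)) = -5880 + 3920*I*sqrt(2)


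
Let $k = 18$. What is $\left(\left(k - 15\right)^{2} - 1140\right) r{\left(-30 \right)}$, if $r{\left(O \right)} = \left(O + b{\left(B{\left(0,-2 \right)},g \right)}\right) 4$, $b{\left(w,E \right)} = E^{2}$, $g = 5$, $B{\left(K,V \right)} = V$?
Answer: $22620$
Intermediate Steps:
$r{\left(O \right)} = 100 + 4 O$ ($r{\left(O \right)} = \left(O + 5^{2}\right) 4 = \left(O + 25\right) 4 = \left(25 + O\right) 4 = 100 + 4 O$)
$\left(\left(k - 15\right)^{2} - 1140\right) r{\left(-30 \right)} = \left(\left(18 - 15\right)^{2} - 1140\right) \left(100 + 4 \left(-30\right)\right) = \left(3^{2} - 1140\right) \left(100 - 120\right) = \left(9 - 1140\right) \left(-20\right) = \left(-1131\right) \left(-20\right) = 22620$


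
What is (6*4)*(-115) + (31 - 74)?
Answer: -2803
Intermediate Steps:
(6*4)*(-115) + (31 - 74) = 24*(-115) - 43 = -2760 - 43 = -2803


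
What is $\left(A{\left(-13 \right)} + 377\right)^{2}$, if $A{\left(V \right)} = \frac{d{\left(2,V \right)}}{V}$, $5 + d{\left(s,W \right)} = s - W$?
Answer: $\frac{23921881}{169} \approx 1.4155 \cdot 10^{5}$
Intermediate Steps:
$d{\left(s,W \right)} = -5 + s - W$ ($d{\left(s,W \right)} = -5 - \left(W - s\right) = -5 + s - W$)
$A{\left(V \right)} = \frac{-3 - V}{V}$ ($A{\left(V \right)} = \frac{-5 + 2 - V}{V} = \frac{-3 - V}{V}$)
$\left(A{\left(-13 \right)} + 377\right)^{2} = \left(\frac{-3 - -13}{-13} + 377\right)^{2} = \left(- \frac{-3 + 13}{13} + 377\right)^{2} = \left(\left(- \frac{1}{13}\right) 10 + 377\right)^{2} = \left(- \frac{10}{13} + 377\right)^{2} = \left(\frac{4891}{13}\right)^{2} = \frac{23921881}{169}$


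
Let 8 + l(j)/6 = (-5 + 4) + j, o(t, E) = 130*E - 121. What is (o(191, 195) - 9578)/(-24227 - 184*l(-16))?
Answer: 15651/3373 ≈ 4.6401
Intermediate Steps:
o(t, E) = -121 + 130*E
l(j) = -54 + 6*j (l(j) = -48 + 6*((-5 + 4) + j) = -48 + 6*(-1 + j) = -48 + (-6 + 6*j) = -54 + 6*j)
(o(191, 195) - 9578)/(-24227 - 184*l(-16)) = ((-121 + 130*195) - 9578)/(-24227 - 184*(-54 + 6*(-16))) = ((-121 + 25350) - 9578)/(-24227 - 184*(-54 - 96)) = (25229 - 9578)/(-24227 - 184*(-150)) = 15651/(-24227 + 27600) = 15651/3373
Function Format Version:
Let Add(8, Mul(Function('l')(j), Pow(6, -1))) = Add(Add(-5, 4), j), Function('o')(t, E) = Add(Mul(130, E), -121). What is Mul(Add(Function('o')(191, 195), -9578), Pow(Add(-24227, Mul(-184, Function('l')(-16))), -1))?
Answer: Rational(15651, 3373) ≈ 4.6401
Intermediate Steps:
Function('o')(t, E) = Add(-121, Mul(130, E))
Function('l')(j) = Add(-54, Mul(6, j)) (Function('l')(j) = Add(-48, Mul(6, Add(Add(-5, 4), j))) = Add(-48, Mul(6, Add(-1, j))) = Add(-48, Add(-6, Mul(6, j))) = Add(-54, Mul(6, j)))
Mul(Add(Function('o')(191, 195), -9578), Pow(Add(-24227, Mul(-184, Function('l')(-16))), -1)) = Mul(Add(Add(-121, Mul(130, 195)), -9578), Pow(Add(-24227, Mul(-184, Add(-54, Mul(6, -16)))), -1)) = Mul(Add(Add(-121, 25350), -9578), Pow(Add(-24227, Mul(-184, Add(-54, -96))), -1)) = Mul(Add(25229, -9578), Pow(Add(-24227, Mul(-184, -150)), -1)) = Mul(15651, Pow(Add(-24227, 27600), -1)) = Mul(15651, Pow(3373, -1)) = Mul(15651, Rational(1, 3373)) = Rational(15651, 3373)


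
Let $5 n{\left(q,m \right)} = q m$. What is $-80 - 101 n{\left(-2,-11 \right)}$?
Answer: $- \frac{2622}{5} \approx -524.4$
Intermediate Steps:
$n{\left(q,m \right)} = \frac{m q}{5}$ ($n{\left(q,m \right)} = \frac{q m}{5} = \frac{m q}{5}$)
$-80 - 101 n{\left(-2,-11 \right)} = -80 - 101 \cdot \frac{1}{5} \left(-11\right) \left(-2\right) = -80 - \frac{2222}{5} = - \frac{2622}{5}$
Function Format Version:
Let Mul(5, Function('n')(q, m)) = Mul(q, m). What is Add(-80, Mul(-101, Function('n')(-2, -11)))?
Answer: Rational(-2622, 5) ≈ -524.40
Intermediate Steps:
Function('n')(q, m) = Mul(Rational(1, 5), m, q) (Function('n')(q, m) = Mul(Rational(1, 5), Mul(q, m)) = Mul(Rational(1, 5), Mul(m, q)) = Mul(Rational(1, 5), m, q))
Add(-80, Mul(-101, Function('n')(-2, -11))) = Add(-80, Mul(-101, Mul(Rational(1, 5), -11, -2))) = Add(-80, Mul(-101, Rational(22, 5))) = Add(-80, Rational(-2222, 5)) = Rational(-2622, 5)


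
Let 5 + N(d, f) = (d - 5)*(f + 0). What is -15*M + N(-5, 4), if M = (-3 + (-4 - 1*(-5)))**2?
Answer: -105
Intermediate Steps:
M = 4 (M = (-3 + (-4 + 5))**2 = (-3 + 1)**2 = (-2)**2 = 4)
N(d, f) = -5 + f*(-5 + d) (N(d, f) = -5 + (d - 5)*(f + 0) = -5 + (-5 + d)*f = -5 + f*(-5 + d))
-15*M + N(-5, 4) = -15*4 + (-5 - 5*4 - 5*4) = -60 + (-5 - 20 - 20) = -60 - 45 = -105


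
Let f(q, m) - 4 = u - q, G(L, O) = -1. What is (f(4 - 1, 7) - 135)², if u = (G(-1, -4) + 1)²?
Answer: 17956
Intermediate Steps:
u = 0 (u = (-1 + 1)² = 0² = 0)
f(q, m) = 4 - q (f(q, m) = 4 + (0 - q) = 4 - q)
(f(4 - 1, 7) - 135)² = ((4 - (4 - 1)) - 135)² = ((4 - 1*3) - 135)² = ((4 - 3) - 135)² = (1 - 135)² = (-134)² = 17956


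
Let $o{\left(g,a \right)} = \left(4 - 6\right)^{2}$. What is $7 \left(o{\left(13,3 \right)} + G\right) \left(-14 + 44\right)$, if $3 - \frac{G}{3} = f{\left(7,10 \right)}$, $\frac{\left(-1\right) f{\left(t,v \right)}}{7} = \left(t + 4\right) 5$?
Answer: $245280$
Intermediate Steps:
$f{\left(t,v \right)} = -140 - 35 t$ ($f{\left(t,v \right)} = - 7 \left(t + 4\right) 5 = - 7 \left(4 + t\right) 5 = - 7 \left(20 + 5 t\right) = -140 - 35 t$)
$G = 1164$ ($G = 9 - 3 \left(-140 - 245\right) = 9 - -1155 = 9 + 1155 = 1164$)
$o{\left(g,a \right)} = 4$ ($o{\left(g,a \right)} = \left(4 - 6\right)^{2} = \left(-2\right)^{2} = 4$)
$7 \left(o{\left(13,3 \right)} + G\right) \left(-14 + 44\right) = 7 \left(4 + 1164\right) \left(-14 + 44\right) = 7 \cdot 1168 \cdot 30 = 7 \cdot 35040 = 245280$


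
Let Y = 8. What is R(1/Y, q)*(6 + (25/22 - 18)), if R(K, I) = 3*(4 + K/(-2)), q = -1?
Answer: -45171/352 ≈ -128.33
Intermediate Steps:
R(K, I) = 12 - 3*K/2 (R(K, I) = 3*(4 + K*(-1/2)) = 3*(4 - K/2) = 12 - 3*K/2)
R(1/Y, q)*(6 + (25/22 - 18)) = (12 - 3/2/8)*(6 + (25/22 - 18)) = (12 - 3/2*1/8)*(6 + (25*(1/22) - 18)) = (12 - 3/16)*(6 + (25/22 - 18)) = 189*(6 - 371/22)/16 = (189/16)*(-239/22) = -45171/352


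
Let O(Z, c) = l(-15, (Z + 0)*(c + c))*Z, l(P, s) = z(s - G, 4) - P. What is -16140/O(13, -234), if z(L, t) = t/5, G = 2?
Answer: -80700/1027 ≈ -78.578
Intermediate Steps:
z(L, t) = t/5 (z(L, t) = t*(⅕) = t/5)
l(P, s) = ⅘ - P (l(P, s) = (⅕)*4 - P = ⅘ - P)
O(Z, c) = 79*Z/5 (O(Z, c) = (⅘ - 1*(-15))*Z = (⅘ + 15)*Z = 79*Z/5)
-16140/O(13, -234) = -16140/((79/5)*13) = -16140/1027/5 = -16140*5/1027 = -80700/1027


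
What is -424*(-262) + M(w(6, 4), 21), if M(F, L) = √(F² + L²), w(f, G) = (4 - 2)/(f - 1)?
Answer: 111088 + √11029/5 ≈ 1.1111e+5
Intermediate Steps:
w(f, G) = 2/(-1 + f)
-424*(-262) + M(w(6, 4), 21) = -424*(-262) + √((2/(-1 + 6))² + 21²) = 111088 + √((2/5)² + 441) = 111088 + √((2*(⅕))² + 441) = 111088 + √((⅖)² + 441) = 111088 + √(4/25 + 441) = 111088 + √(11029/25) = 111088 + √11029/5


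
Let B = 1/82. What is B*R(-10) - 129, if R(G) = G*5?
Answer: -5314/41 ≈ -129.61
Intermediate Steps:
B = 1/82 ≈ 0.012195
R(G) = 5*G
B*R(-10) - 129 = (5*(-10))/82 - 129 = (1/82)*(-50) - 129 = -25/41 - 129 = -5314/41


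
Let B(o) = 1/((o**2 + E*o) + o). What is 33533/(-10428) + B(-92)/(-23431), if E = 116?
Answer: -225892119059/70247309550 ≈ -3.2157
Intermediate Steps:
B(o) = 1/(o**2 + 117*o) (B(o) = 1/((o**2 + 116*o) + o) = 1/(o**2 + 117*o))
33533/(-10428) + B(-92)/(-23431) = 33533/(-10428) + (1/((-92)*(117 - 92)))/(-23431) = 33533*(-1/10428) - 1/92/25*(-1/23431) = -33533/10428 - 1/92*1/25*(-1/23431) = -33533/10428 - 1/2300*(-1/23431) = -33533/10428 + 1/53891300 = -225892119059/70247309550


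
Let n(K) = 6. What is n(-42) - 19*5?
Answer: -89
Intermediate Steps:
n(-42) - 19*5 = 6 - 19*5 = 6 - 1*95 = 6 - 95 = -89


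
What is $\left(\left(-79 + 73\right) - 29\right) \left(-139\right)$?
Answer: $4865$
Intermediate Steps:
$\left(\left(-79 + 73\right) - 29\right) \left(-139\right) = \left(-6 - 29\right) \left(-139\right) = \left(-35\right) \left(-139\right) = 4865$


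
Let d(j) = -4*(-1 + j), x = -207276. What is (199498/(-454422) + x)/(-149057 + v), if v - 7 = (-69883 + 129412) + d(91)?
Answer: 47095486985/20421951891 ≈ 2.3061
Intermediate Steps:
d(j) = 4 - 4*j
v = 59176 (v = 7 + ((-69883 + 129412) + (4 - 4*91)) = 7 + (59529 + (4 - 364)) = 7 + (59529 - 360) = 7 + 59169 = 59176)
(199498/(-454422) + x)/(-149057 + v) = (199498/(-454422) - 207276)/(-149057 + 59176) = (199498*(-1/454422) - 207276)/(-89881) = (-99749/227211 - 207276)*(-1/89881) = -47095486985/227211*(-1/89881) = 47095486985/20421951891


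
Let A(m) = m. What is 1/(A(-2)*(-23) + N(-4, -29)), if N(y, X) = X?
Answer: 1/17 ≈ 0.058824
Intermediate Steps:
1/(A(-2)*(-23) + N(-4, -29)) = 1/(-2*(-23) - 29) = 1/(46 - 29) = 1/17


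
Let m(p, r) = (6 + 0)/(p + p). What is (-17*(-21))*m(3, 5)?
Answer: 357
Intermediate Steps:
m(p, r) = 3/p (m(p, r) = 6/((2*p)) = 6*(1/(2*p)) = 3/p)
(-17*(-21))*m(3, 5) = (-17*(-21))*(3/3) = 357*(3*(⅓)) = 357*1 = 357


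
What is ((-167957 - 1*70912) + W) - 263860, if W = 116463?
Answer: -386266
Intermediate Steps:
((-167957 - 1*70912) + W) - 263860 = ((-167957 - 1*70912) + 116463) - 263860 = ((-167957 - 70912) + 116463) - 263860 = (-238869 + 116463) - 263860 = -122406 - 263860 = -386266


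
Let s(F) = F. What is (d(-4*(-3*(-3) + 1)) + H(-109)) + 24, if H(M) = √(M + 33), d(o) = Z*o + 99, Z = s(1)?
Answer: 83 + 2*I*√19 ≈ 83.0 + 8.7178*I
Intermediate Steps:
Z = 1
d(o) = 99 + o (d(o) = 1*o + 99 = o + 99 = 99 + o)
H(M) = √(33 + M)
(d(-4*(-3*(-3) + 1)) + H(-109)) + 24 = ((99 - 4*(-3*(-3) + 1)) + √(33 - 109)) + 24 = ((99 - 4*(9 + 1)) + √(-76)) + 24 = ((99 - 4*10) + 2*I*√19) + 24 = ((99 - 40) + 2*I*√19) + 24 = (59 + 2*I*√19) + 24 = 83 + 2*I*√19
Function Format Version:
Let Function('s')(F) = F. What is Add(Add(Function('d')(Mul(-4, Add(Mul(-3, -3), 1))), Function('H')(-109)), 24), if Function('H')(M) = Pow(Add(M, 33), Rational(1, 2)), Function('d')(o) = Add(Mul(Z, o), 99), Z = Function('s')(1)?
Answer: Add(83, Mul(2, I, Pow(19, Rational(1, 2)))) ≈ Add(83.000, Mul(8.7178, I))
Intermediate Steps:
Z = 1
Function('d')(o) = Add(99, o) (Function('d')(o) = Add(Mul(1, o), 99) = Add(o, 99) = Add(99, o))
Function('H')(M) = Pow(Add(33, M), Rational(1, 2))
Add(Add(Function('d')(Mul(-4, Add(Mul(-3, -3), 1))), Function('H')(-109)), 24) = Add(Add(Add(99, Mul(-4, Add(Mul(-3, -3), 1))), Pow(Add(33, -109), Rational(1, 2))), 24) = Add(Add(Add(99, Mul(-4, Add(9, 1))), Pow(-76, Rational(1, 2))), 24) = Add(Add(Add(99, Mul(-4, 10)), Mul(2, I, Pow(19, Rational(1, 2)))), 24) = Add(Add(Add(99, -40), Mul(2, I, Pow(19, Rational(1, 2)))), 24) = Add(Add(59, Mul(2, I, Pow(19, Rational(1, 2)))), 24) = Add(83, Mul(2, I, Pow(19, Rational(1, 2))))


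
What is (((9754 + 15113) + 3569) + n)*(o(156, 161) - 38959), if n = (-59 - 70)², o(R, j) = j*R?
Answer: -624000911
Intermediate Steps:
o(R, j) = R*j
n = 16641 (n = (-129)² = 16641)
(((9754 + 15113) + 3569) + n)*(o(156, 161) - 38959) = (((9754 + 15113) + 3569) + 16641)*(156*161 - 38959) = ((24867 + 3569) + 16641)*(25116 - 38959) = (28436 + 16641)*(-13843) = 45077*(-13843) = -624000911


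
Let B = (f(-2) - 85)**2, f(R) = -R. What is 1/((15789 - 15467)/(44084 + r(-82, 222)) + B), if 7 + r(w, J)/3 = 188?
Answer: 44627/307435725 ≈ 0.00014516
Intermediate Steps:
r(w, J) = 543 (r(w, J) = -21 + 3*188 = -21 + 564 = 543)
B = 6889 (B = (-1*(-2) - 85)**2 = (2 - 85)**2 = (-83)**2 = 6889)
1/((15789 - 15467)/(44084 + r(-82, 222)) + B) = 1/((15789 - 15467)/(44084 + 543) + 6889) = 1/(322/44627 + 6889) = 1/(307435725/44627) = 44627/307435725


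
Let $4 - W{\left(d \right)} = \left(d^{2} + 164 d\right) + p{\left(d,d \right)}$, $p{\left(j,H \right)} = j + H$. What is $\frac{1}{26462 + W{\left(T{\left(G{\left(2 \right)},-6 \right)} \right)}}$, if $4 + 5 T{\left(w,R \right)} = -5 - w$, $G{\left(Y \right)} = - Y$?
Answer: $\frac{25}{667411} \approx 3.7458 \cdot 10^{-5}$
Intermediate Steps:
$p{\left(j,H \right)} = H + j$
$T{\left(w,R \right)} = - \frac{9}{5} - \frac{w}{5}$ ($T{\left(w,R \right)} = - \frac{4}{5} + \frac{-5 - w}{5} = - \frac{4}{5} - \left(1 + \frac{w}{5}\right) = - \frac{9}{5} - \frac{w}{5}$)
$W{\left(d \right)} = 4 - d^{2} - 166 d$ ($W{\left(d \right)} = 4 - \left(\left(d^{2} + 164 d\right) + \left(d + d\right)\right) = 4 - \left(\left(d^{2} + 164 d\right) + 2 d\right) = 4 - \left(d^{2} + 166 d\right) = 4 - d^{2} - 166 d$)
$\frac{1}{26462 + W{\left(T{\left(G{\left(2 \right)},-6 \right)} \right)}} = \frac{1}{26462 - \left(-4 + \left(- \frac{9}{5} - \frac{\left(-1\right) 2}{5}\right)^{2} + 166 \left(- \frac{9}{5} - \frac{\left(-1\right) 2}{5}\right)\right)} = \frac{1}{26462 - \left(-4 + \left(- \frac{9}{5} - - \frac{2}{5}\right)^{2} + 166 \left(- \frac{9}{5} - - \frac{2}{5}\right)\right)} = \frac{1}{26462 - \left(-4 + \left(- \frac{9}{5} + \frac{2}{5}\right)^{2} + 166 \left(- \frac{9}{5} + \frac{2}{5}\right)\right)} = \frac{1}{26462 - - \frac{5861}{25}} = \frac{1}{26462 + \left(4 - \frac{49}{25} + \frac{1162}{5}\right)} = \frac{1}{26462 + \frac{5861}{25}} = \frac{1}{\frac{667411}{25}} = \frac{25}{667411}$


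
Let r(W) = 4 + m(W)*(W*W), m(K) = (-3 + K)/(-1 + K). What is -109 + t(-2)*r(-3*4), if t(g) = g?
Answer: -5841/13 ≈ -449.31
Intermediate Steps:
m(K) = (-3 + K)/(-1 + K)
r(W) = 4 + W²*(-3 + W)/(-1 + W) (r(W) = 4 + ((-3 + W)/(-1 + W))*(W*W) = 4 + ((-3 + W)/(-1 + W))*W² = 4 + W²*(-3 + W)/(-1 + W))
-109 + t(-2)*r(-3*4) = -109 - 2*(-4 + 4*(-3*4) + (-3*4)²*(-3 - 3*4))/(-1 - 3*4) = -109 - 2*(-4 + 4*(-12) + (-12)²*(-3 - 12))/(-1 - 12) = -109 - 2*(-4 - 48 + 144*(-15))/(-13) = -109 - (-2)*(-4 - 48 - 2160)/13 = -109 - (-2)*(-2212)/13 = -109 - 2*2212/13 = -109 - 4424/13 = -5841/13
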